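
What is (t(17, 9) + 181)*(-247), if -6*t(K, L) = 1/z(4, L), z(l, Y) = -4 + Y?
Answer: -1340963/30 ≈ -44699.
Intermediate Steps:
t(K, L) = -1/(6*(-4 + L))
(t(17, 9) + 181)*(-247) = (-1/(-24 + 6*9) + 181)*(-247) = (-1/(-24 + 54) + 181)*(-247) = (-1/30 + 181)*(-247) = (5429/30)*(-247) = -1340963/30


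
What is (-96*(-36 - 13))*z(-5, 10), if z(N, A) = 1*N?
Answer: -23520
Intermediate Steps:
z(N, A) = N
(-96*(-36 - 13))*z(-5, 10) = -96*(-36 - 13)*(-5) = -96*(-49)*(-5) = 4704*(-5) = -23520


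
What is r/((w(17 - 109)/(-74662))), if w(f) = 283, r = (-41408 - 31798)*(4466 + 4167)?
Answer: 47185443109476/283 ≈ 1.6673e+11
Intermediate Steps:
r = -631987398 (r = -73206*8633 = -631987398)
r/((w(17 - 109)/(-74662))) = -631987398/(283/(-74662)) = -631987398/(283*(-1/74662)) = -631987398/(-283/74662) = -631987398*(-74662/283) = 47185443109476/283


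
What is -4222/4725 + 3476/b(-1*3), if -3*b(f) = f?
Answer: 16419878/4725 ≈ 3475.1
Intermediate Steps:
b(f) = -f/3
-4222/4725 + 3476/b(-1*3) = -4222/4725 + 3476/((-(-1)*3/3)) = -4222*1/4725 + 3476/((-1/3*(-3))) = -4222/4725 + 3476/1 = -4222/4725 + 3476*1 = -4222/4725 + 3476 = 16419878/4725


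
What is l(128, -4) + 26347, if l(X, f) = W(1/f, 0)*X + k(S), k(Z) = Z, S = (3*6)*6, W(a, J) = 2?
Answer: 26711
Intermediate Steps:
S = 108 (S = 18*6 = 108)
l(X, f) = 108 + 2*X (l(X, f) = 2*X + 108 = 108 + 2*X)
l(128, -4) + 26347 = (108 + 2*128) + 26347 = (108 + 256) + 26347 = 364 + 26347 = 26711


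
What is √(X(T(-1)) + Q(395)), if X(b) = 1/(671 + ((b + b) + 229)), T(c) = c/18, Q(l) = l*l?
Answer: 2*√2558568218479/8099 ≈ 395.00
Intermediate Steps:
Q(l) = l²
T(c) = c/18 (T(c) = c*(1/18) = c/18)
X(b) = 1/(900 + 2*b) (X(b) = 1/(671 + (2*b + 229)) = 1/(671 + (229 + 2*b)) = 1/(900 + 2*b))
√(X(T(-1)) + Q(395)) = √(1/(2*(450 + (1/18)*(-1))) + 395²) = √(1/(2*(450 - 1/18)) + 156025) = √(1/(2*(8099/18)) + 156025) = √((½)*(18/8099) + 156025) = √(9/8099 + 156025) = √(1263646484/8099) = 2*√2558568218479/8099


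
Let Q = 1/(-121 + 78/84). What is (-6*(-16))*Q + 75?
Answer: 124731/1681 ≈ 74.200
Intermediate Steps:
Q = -14/1681 (Q = 1/(-121 + 78*(1/84)) = 1/(-121 + 13/14) = 1/(-1681/14) = -14/1681 ≈ -0.0083284)
(-6*(-16))*Q + 75 = -6*(-16)*(-14/1681) + 75 = 96*(-14/1681) + 75 = -1344/1681 + 75 = 124731/1681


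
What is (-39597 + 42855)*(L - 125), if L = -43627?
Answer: -142544016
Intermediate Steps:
(-39597 + 42855)*(L - 125) = (-39597 + 42855)*(-43627 - 125) = 3258*(-43752) = -142544016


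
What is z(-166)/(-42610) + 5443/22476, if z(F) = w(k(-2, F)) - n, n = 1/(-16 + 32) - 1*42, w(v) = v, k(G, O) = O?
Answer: 187771727/766161888 ≈ 0.24508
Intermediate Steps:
n = -671/16 (n = 1/16 - 42 = -671/16 ≈ -41.938)
z(F) = 671/16 + F (z(F) = F - 1*(-671/16) = F + 671/16 = 671/16 + F)
z(-166)/(-42610) + 5443/22476 = (671/16 - 166)/(-42610) + 5443/22476 = -1985/16*(-1/42610) + 5443*(1/22476) = 397/136352 + 5443/22476 = 187771727/766161888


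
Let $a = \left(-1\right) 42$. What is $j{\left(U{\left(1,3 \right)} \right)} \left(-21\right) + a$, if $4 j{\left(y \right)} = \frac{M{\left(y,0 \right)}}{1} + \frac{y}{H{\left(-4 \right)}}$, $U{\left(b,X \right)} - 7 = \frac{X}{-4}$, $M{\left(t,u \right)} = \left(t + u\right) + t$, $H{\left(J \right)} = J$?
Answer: $- \frac{6363}{64} \approx -99.422$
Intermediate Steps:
$a = -42$
$M{\left(t,u \right)} = u + 2 t$
$U{\left(b,X \right)} = 7 - \frac{X}{4}$ ($U{\left(b,X \right)} = 7 + \frac{X}{-4} = 7 + X \left(- \frac{1}{4}\right) = 7 - \frac{X}{4}$)
$j{\left(y \right)} = \frac{7 y}{16}$ ($j{\left(y \right)} = \frac{\frac{0 + 2 y}{1} + \frac{y}{-4}}{4} = \frac{2 y 1 + y \left(- \frac{1}{4}\right)}{4} = \frac{2 y - \frac{y}{4}}{4} = \frac{\frac{7}{4} y}{4} = \frac{7 y}{16}$)
$j{\left(U{\left(1,3 \right)} \right)} \left(-21\right) + a = \frac{7 \left(7 - \frac{3}{4}\right)}{16} \left(-21\right) - 42 = \frac{7}{16} \cdot \frac{25}{4} \left(-21\right) - 42 = \frac{175}{64} \left(-21\right) - 42 = - \frac{3675}{64} - 42 = - \frac{6363}{64}$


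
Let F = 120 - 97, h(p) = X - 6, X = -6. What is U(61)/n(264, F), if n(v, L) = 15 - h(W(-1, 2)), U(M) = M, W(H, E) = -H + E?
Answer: 61/27 ≈ 2.2593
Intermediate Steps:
W(H, E) = E - H
h(p) = -12 (h(p) = -6 - 6 = -12)
F = 23
n(v, L) = 27 (n(v, L) = 15 - 1*(-12) = 15 + 12 = 27)
U(61)/n(264, F) = 61/27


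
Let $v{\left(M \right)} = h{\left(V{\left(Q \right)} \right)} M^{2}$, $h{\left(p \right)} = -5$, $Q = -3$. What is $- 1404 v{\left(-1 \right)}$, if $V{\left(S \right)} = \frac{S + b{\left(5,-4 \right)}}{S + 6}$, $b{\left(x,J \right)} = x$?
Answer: $7020$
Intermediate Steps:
$V{\left(S \right)} = \frac{5 + S}{6 + S}$ ($V{\left(S \right)} = \frac{S + 5}{S + 6} = \frac{5 + S}{6 + S}$)
$v{\left(M \right)} = - 5 M^{2}$
$- 1404 v{\left(-1 \right)} = - 1404 \left(- 5 \left(-1\right)^{2}\right) = - 1404 \left(\left(-5\right) 1\right) = \left(-1404\right) \left(-5\right) = 7020$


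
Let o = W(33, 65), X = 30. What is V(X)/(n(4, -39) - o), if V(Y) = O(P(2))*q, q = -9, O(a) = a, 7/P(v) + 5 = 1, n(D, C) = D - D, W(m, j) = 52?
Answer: -63/208 ≈ -0.30288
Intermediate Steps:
n(D, C) = 0
P(v) = -7/4 (P(v) = 7/(-5 + 1) = 7/(-4) = 7*(-¼) = -7/4)
o = 52
V(Y) = 63/4 (V(Y) = -7/4*(-9) = 63/4)
V(X)/(n(4, -39) - o) = 63/(4*(0 - 1*52)) = 63/(4*(0 - 52)) = (63/4)/(-52) = (63/4)*(-1/52) = -63/208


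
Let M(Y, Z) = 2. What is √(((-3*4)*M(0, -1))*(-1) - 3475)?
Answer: I*√3451 ≈ 58.745*I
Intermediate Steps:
√(((-3*4)*M(0, -1))*(-1) - 3475) = √((-3*4*2)*(-1) - 3475) = √(-12*2*(-1) - 3475) = √(-24*(-1) - 3475) = √(24 - 3475) = √(-3451) = I*√3451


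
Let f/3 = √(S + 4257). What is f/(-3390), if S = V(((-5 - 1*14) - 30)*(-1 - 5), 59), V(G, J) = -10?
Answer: -√4247/1130 ≈ -0.057672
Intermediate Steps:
S = -10
f = 3*√4247 (f = 3*√(-10 + 4257) = 3*√4247 ≈ 195.51)
f/(-3390) = (3*√4247)/(-3390) = (3*√4247)*(-1/3390) = -√4247/1130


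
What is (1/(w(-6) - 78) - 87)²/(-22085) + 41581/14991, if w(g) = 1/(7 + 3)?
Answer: 25705018835294/10574243869665 ≈ 2.4309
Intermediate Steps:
w(g) = ⅒ (w(g) = 1/10 = ⅒)
(1/(w(-6) - 78) - 87)²/(-22085) + 41581/14991 = (1/(⅒ - 78) - 87)²/(-22085) + 41581/14991 = (1/(-779/10) - 87)²*(-1/22085) + 41581*(1/14991) = (-10/779 - 87)²*(-1/22085) + 41581/14991 = (-67783/779)²*(-1/22085) + 41581/14991 = (4594535089/606841)*(-1/22085) + 41581/14991 = -4594535089/13402083485 + 41581/14991 = 25705018835294/10574243869665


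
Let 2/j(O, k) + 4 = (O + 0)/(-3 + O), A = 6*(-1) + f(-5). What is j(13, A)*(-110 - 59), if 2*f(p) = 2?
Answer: 3380/27 ≈ 125.19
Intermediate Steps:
f(p) = 1 (f(p) = (½)*2 = 1)
A = -5 (A = 6*(-1) + 1 = -6 + 1 = -5)
j(O, k) = 2/(-4 + O/(-3 + O)) (j(O, k) = 2/(-4 + (O + 0)/(-3 + O)) = 2/(-4 + O/(-3 + O)))
j(13, A)*(-110 - 59) = (2*(3 - 1*13)/(3*(-4 + 13)))*(-110 - 59) = ((⅔)*(3 - 13)/9)*(-169) = ((⅔)*(⅑)*(-10))*(-169) = -20/27*(-169) = 3380/27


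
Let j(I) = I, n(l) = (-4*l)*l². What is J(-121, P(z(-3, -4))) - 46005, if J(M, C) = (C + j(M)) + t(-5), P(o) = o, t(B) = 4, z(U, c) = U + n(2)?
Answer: -46157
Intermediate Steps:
n(l) = -4*l³
z(U, c) = -32 + U (z(U, c) = U - 4*2³ = U - 4*8 = U - 32 = -32 + U)
J(M, C) = 4 + C + M (J(M, C) = (C + M) + 4 = 4 + C + M)
J(-121, P(z(-3, -4))) - 46005 = (4 + (-32 - 3) - 121) - 46005 = (4 - 35 - 121) - 46005 = -152 - 46005 = -46157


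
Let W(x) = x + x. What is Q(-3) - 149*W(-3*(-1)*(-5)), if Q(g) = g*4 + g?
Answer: 4455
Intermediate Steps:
W(x) = 2*x
Q(g) = 5*g (Q(g) = 4*g + g = 5*g)
Q(-3) - 149*W(-3*(-1)*(-5)) = 5*(-3) - 298*-3*(-1)*(-5) = -15 - 298*3*(-5) = -15 - 298*(-15) = -15 - 149*(-30) = -15 + 4470 = 4455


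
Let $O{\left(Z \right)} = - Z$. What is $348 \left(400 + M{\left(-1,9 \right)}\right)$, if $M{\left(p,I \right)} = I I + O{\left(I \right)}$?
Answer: $164256$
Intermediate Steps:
$M{\left(p,I \right)} = I^{2} - I$ ($M{\left(p,I \right)} = I I - I = I^{2} - I$)
$348 \left(400 + M{\left(-1,9 \right)}\right) = 348 \left(400 + 9 \left(-1 + 9\right)\right) = 348 \left(400 + 9 \cdot 8\right) = 348 \left(400 + 72\right) = 348 \cdot 472 = 164256$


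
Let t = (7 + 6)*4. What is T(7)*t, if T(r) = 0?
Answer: 0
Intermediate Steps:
t = 52 (t = 13*4 = 52)
T(7)*t = 0*52 = 0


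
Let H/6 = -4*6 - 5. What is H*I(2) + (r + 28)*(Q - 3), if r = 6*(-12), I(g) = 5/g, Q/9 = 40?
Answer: -16143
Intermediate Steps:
Q = 360 (Q = 9*40 = 360)
r = -72
H = -174 (H = 6*(-4*6 - 5) = 6*(-24 - 5) = 6*(-29) = -174)
H*I(2) + (r + 28)*(Q - 3) = -870/2 + (-72 + 28)*(360 - 3) = -870/2 - 44*357 = -174*5/2 - 15708 = -435 - 15708 = -16143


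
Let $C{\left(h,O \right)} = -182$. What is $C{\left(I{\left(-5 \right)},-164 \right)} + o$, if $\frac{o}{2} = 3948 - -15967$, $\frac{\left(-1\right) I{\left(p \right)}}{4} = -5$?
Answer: $39648$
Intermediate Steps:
$I{\left(p \right)} = 20$ ($I{\left(p \right)} = \left(-4\right) \left(-5\right) = 20$)
$o = 39830$ ($o = 2 \left(3948 - -15967\right) = 2 \left(3948 + 15967\right) = 2 \cdot 19915 = 39830$)
$C{\left(I{\left(-5 \right)},-164 \right)} + o = -182 + 39830 = 39648$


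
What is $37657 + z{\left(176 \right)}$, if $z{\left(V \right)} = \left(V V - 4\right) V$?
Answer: $5488729$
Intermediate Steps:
$z{\left(V \right)} = V \left(-4 + V^{2}\right)$ ($z{\left(V \right)} = \left(V^{2} - 4\right) V = \left(-4 + V^{2}\right) V = V \left(-4 + V^{2}\right)$)
$37657 + z{\left(176 \right)} = 37657 + 176 \left(-4 + 176^{2}\right) = 37657 + 176 \left(-4 + 30976\right) = 37657 + 176 \cdot 30972 = 37657 + 5451072 = 5488729$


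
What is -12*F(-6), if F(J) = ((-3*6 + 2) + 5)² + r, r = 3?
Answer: -1488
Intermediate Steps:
F(J) = 124 (F(J) = ((-3*6 + 2) + 5)² + 3 = ((-18 + 2) + 5)² + 3 = (-16 + 5)² + 3 = (-11)² + 3 = 121 + 3 = 124)
-12*F(-6) = -12*124 = -1488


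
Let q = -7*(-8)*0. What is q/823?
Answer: 0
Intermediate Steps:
q = 0 (q = 56*0 = 0)
q/823 = 0/823 = 0*(1/823) = 0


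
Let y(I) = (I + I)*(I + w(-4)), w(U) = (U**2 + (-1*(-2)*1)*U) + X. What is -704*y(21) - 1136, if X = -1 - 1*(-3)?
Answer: -917744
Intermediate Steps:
X = 2 (X = -1 + 3 = 2)
w(U) = 2 + U**2 + 2*U (w(U) = (U**2 + (-1*(-2)*1)*U) + 2 = (U**2 + (2*1)*U) + 2 = (U**2 + 2*U) + 2 = 2 + U**2 + 2*U)
y(I) = 2*I*(10 + I) (y(I) = (I + I)*(I + (2 + (-4)**2 + 2*(-4))) = (2*I)*(I + (2 + 16 - 8)) = (2*I)*(I + 10) = (2*I)*(10 + I) = 2*I*(10 + I))
-704*y(21) - 1136 = -1408*21*(10 + 21) - 1136 = -1408*21*31 - 1136 = -704*1302 - 1136 = -916608 - 1136 = -917744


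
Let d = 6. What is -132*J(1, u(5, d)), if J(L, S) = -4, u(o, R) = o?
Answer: 528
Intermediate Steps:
-132*J(1, u(5, d)) = -132*(-4) = 528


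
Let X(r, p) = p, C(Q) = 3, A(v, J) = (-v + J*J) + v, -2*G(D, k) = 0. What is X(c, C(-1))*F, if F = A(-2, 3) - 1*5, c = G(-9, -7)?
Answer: 12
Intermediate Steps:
G(D, k) = 0 (G(D, k) = -½*0 = 0)
c = 0
A(v, J) = J² (A(v, J) = (-v + J²) + v = (J² - v) + v = J²)
F = 4 (F = 3² - 1*5 = 9 - 5 = 4)
X(c, C(-1))*F = 3*4 = 12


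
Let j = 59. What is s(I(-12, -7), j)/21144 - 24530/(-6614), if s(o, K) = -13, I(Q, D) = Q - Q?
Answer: 259288169/69923208 ≈ 3.7082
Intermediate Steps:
I(Q, D) = 0
s(I(-12, -7), j)/21144 - 24530/(-6614) = -13/21144 - 24530/(-6614) = -13*1/21144 - 24530*(-1/6614) = -13/21144 + 12265/3307 = 259288169/69923208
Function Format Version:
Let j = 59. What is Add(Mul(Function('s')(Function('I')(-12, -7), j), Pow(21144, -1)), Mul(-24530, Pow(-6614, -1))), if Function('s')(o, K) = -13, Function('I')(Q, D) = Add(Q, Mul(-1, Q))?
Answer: Rational(259288169, 69923208) ≈ 3.7082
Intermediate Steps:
Function('I')(Q, D) = 0
Add(Mul(Function('s')(Function('I')(-12, -7), j), Pow(21144, -1)), Mul(-24530, Pow(-6614, -1))) = Add(Mul(-13, Pow(21144, -1)), Mul(-24530, Pow(-6614, -1))) = Add(Mul(-13, Rational(1, 21144)), Mul(-24530, Rational(-1, 6614))) = Add(Rational(-13, 21144), Rational(12265, 3307)) = Rational(259288169, 69923208)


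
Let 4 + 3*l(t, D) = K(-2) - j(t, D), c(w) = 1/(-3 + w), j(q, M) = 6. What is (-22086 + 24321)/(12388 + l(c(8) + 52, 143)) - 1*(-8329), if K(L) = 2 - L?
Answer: 103165229/12386 ≈ 8329.2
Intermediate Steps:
l(t, D) = -2 (l(t, D) = -4/3 + ((2 - 1*(-2)) - 1*6)/3 = -4/3 + ((2 + 2) - 6)/3 = -4/3 + (4 - 6)/3 = -4/3 + (⅓)*(-2) = -4/3 - ⅔ = -2)
(-22086 + 24321)/(12388 + l(c(8) + 52, 143)) - 1*(-8329) = (-22086 + 24321)/(12388 - 2) - 1*(-8329) = 2235/12386 + 8329 = 103165229/12386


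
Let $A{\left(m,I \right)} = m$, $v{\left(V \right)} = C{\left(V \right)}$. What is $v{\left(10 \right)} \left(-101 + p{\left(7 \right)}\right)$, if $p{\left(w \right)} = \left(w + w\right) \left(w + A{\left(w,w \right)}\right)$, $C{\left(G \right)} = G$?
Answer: $950$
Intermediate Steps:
$v{\left(V \right)} = V$
$p{\left(w \right)} = 4 w^{2}$ ($p{\left(w \right)} = \left(w + w\right) \left(w + w\right) = 2 w 2 w = 4 w^{2}$)
$v{\left(10 \right)} \left(-101 + p{\left(7 \right)}\right) = 10 \left(-101 + 4 \cdot 7^{2}\right) = 10 \left(-101 + 4 \cdot 49\right) = 10 \left(-101 + 196\right) = 10 \cdot 95 = 950$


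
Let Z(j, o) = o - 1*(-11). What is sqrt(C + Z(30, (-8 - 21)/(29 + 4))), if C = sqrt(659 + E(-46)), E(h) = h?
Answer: sqrt(11022 + 1089*sqrt(613))/33 ≈ 5.9059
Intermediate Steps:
Z(j, o) = 11 + o (Z(j, o) = o + 11 = 11 + o)
C = sqrt(613) (C = sqrt(659 - 46) = sqrt(613) ≈ 24.759)
sqrt(C + Z(30, (-8 - 21)/(29 + 4))) = sqrt(sqrt(613) + (11 + (-8 - 21)/(29 + 4))) = sqrt(sqrt(613) + (11 - 29/33)) = sqrt(sqrt(613) + 334/33) = sqrt(334/33 + sqrt(613))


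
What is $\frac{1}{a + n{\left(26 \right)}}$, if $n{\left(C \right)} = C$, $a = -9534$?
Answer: $- \frac{1}{9508} \approx -0.00010517$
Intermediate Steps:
$\frac{1}{a + n{\left(26 \right)}} = \frac{1}{-9534 + 26} = \frac{1}{-9508} = - \frac{1}{9508}$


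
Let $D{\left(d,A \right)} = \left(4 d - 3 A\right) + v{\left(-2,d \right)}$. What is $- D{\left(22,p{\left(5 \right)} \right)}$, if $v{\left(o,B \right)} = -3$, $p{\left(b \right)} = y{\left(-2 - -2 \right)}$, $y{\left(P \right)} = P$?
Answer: $-85$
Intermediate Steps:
$p{\left(b \right)} = 0$ ($p{\left(b \right)} = -2 - -2 = -2 + 2 = 0$)
$D{\left(d,A \right)} = -3 - 3 A + 4 d$ ($D{\left(d,A \right)} = \left(4 d - 3 A\right) - 3 = \left(- 3 A + 4 d\right) - 3 = -3 - 3 A + 4 d$)
$- D{\left(22,p{\left(5 \right)} \right)} = - (-3 - 0 + 4 \cdot 22) = - (-3 + 0 + 88) = \left(-1\right) 85 = -85$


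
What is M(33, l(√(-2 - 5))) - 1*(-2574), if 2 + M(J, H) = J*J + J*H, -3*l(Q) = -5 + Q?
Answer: 3716 - 11*I*√7 ≈ 3716.0 - 29.103*I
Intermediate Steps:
l(Q) = 5/3 - Q/3 (l(Q) = -(-5 + Q)/3 = 5/3 - Q/3)
M(J, H) = -2 + J² + H*J (M(J, H) = -2 + (J*J + J*H) = -2 + (J² + H*J) = -2 + J² + H*J)
M(33, l(√(-2 - 5))) - 1*(-2574) = (-2 + 33² + (5/3 - √(-2 - 5)/3)*33) - 1*(-2574) = (-2 + 1089 + (5/3 - I*√7/3)*33) + 2574 = (-2 + 1089 + (55 - 11*I*√7)) + 2574 = (1142 - 11*I*√7) + 2574 = 3716 - 11*I*√7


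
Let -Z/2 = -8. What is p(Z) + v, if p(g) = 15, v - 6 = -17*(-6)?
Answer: 123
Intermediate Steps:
Z = 16 (Z = -2*(-8) = 16)
v = 108 (v = 6 - 17*(-6) = 6 + 102 = 108)
p(Z) + v = 15 + 108 = 123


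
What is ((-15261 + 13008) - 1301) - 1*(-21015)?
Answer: 17461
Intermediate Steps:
((-15261 + 13008) - 1301) - 1*(-21015) = (-2253 - 1301) + 21015 = -3554 + 21015 = 17461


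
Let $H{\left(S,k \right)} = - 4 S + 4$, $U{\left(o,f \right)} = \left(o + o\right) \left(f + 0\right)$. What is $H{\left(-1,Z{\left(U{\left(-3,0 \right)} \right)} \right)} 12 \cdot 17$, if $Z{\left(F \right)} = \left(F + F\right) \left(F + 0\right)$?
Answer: $1632$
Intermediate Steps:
$U{\left(o,f \right)} = 2 f o$ ($U{\left(o,f \right)} = 2 o f = 2 f o$)
$Z{\left(F \right)} = 2 F^{2}$ ($Z{\left(F \right)} = 2 F F = 2 F^{2}$)
$H{\left(S,k \right)} = 4 - 4 S$
$H{\left(-1,Z{\left(U{\left(-3,0 \right)} \right)} \right)} 12 \cdot 17 = \left(4 - -4\right) 12 \cdot 17 = \left(4 + 4\right) 12 \cdot 17 = 8 \cdot 12 \cdot 17 = 96 \cdot 17 = 1632$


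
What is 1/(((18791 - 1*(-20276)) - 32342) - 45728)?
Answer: -1/39003 ≈ -2.5639e-5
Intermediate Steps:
1/(((18791 - 1*(-20276)) - 32342) - 45728) = 1/(((18791 + 20276) - 32342) - 45728) = 1/((39067 - 32342) - 45728) = 1/(6725 - 45728) = 1/(-39003) = -1/39003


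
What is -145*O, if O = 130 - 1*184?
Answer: 7830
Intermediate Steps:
O = -54 (O = 130 - 184 = -54)
-145*O = -145*(-54) = 7830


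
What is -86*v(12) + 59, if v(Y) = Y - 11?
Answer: -27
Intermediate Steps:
v(Y) = -11 + Y
-86*v(12) + 59 = -86*(-11 + 12) + 59 = -86*1 + 59 = -86 + 59 = -27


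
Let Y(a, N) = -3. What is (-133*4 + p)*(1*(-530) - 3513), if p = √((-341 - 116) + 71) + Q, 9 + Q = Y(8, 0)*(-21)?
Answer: 1932554 - 4043*I*√386 ≈ 1.9326e+6 - 79432.0*I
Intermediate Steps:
Q = 54 (Q = -9 - 3*(-21) = -9 + 63 = 54)
p = 54 + I*√386 (p = √((-341 - 116) + 71) + 54 = √(-457 + 71) + 54 = √(-386) + 54 = I*√386 + 54 = 54 + I*√386 ≈ 54.0 + 19.647*I)
(-133*4 + p)*(1*(-530) - 3513) = (-133*4 + (54 + I*√386))*(1*(-530) - 3513) = (-532 + (54 + I*√386))*(-530 - 3513) = (-478 + I*√386)*(-4043) = 1932554 - 4043*I*√386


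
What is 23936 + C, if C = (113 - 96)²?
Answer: 24225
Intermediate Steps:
C = 289 (C = 17² = 289)
23936 + C = 23936 + 289 = 24225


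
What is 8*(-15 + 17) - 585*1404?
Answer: -821324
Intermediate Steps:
8*(-15 + 17) - 585*1404 = 8*2 - 821340 = 16 - 821340 = -821324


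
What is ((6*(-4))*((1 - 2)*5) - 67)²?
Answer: 2809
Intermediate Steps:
((6*(-4))*((1 - 2)*5) - 67)² = (-(-24)*5 - 67)² = (-24*(-5) - 67)² = (120 - 67)² = 53² = 2809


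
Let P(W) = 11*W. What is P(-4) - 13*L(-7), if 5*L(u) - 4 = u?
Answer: -181/5 ≈ -36.200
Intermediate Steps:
L(u) = 4/5 + u/5
P(-4) - 13*L(-7) = 11*(-4) - 13*(4/5 + (1/5)*(-7)) = -44 - 13*(4/5 - 7/5) = -44 - 13*(-3/5) = -44 + 39/5 = -181/5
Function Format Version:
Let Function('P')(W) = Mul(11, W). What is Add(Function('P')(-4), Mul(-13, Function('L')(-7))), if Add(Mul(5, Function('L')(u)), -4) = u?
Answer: Rational(-181, 5) ≈ -36.200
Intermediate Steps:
Function('L')(u) = Add(Rational(4, 5), Mul(Rational(1, 5), u))
Add(Function('P')(-4), Mul(-13, Function('L')(-7))) = Add(Mul(11, -4), Mul(-13, Add(Rational(4, 5), Mul(Rational(1, 5), -7)))) = Add(-44, Mul(-13, Add(Rational(4, 5), Rational(-7, 5)))) = Add(-44, Mul(-13, Rational(-3, 5))) = Add(-44, Rational(39, 5)) = Rational(-181, 5)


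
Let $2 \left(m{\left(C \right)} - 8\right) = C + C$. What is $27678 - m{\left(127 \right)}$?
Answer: $27543$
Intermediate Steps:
$m{\left(C \right)} = 8 + C$ ($m{\left(C \right)} = 8 + \frac{C + C}{2} = 8 + \frac{2 C}{2} = 8 + C$)
$27678 - m{\left(127 \right)} = 27678 - \left(8 + 127\right) = 27678 - 135 = 27543$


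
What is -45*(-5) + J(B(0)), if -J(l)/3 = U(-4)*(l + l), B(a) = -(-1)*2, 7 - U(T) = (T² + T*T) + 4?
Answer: 573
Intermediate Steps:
U(T) = 3 - 2*T² (U(T) = 7 - ((T² + T*T) + 4) = 7 - ((T² + T²) + 4) = 7 - (2*T² + 4) = 7 - (4 + 2*T²) = 7 + (-4 - 2*T²) = 3 - 2*T²)
B(a) = 2 (B(a) = -1*(-2) = 2)
J(l) = 174*l (J(l) = -3*(3 - 2*(-4)²)*(l + l) = -3*(3 - 2*16)*2*l = -3*(3 - 32)*2*l = -(-87)*2*l = -(-174)*l = 174*l)
-45*(-5) + J(B(0)) = -45*(-5) + 174*2 = 225 + 348 = 573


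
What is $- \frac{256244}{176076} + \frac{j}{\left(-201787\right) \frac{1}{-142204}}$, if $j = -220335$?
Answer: $- \frac{1379239051485467}{8882461953} \approx -1.5528 \cdot 10^{5}$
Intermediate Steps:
$- \frac{256244}{176076} + \frac{j}{\left(-201787\right) \frac{1}{-142204}} = - \frac{256244}{176076} - \frac{220335}{\left(-201787\right) \frac{1}{-142204}} = \left(-256244\right) \frac{1}{176076} - \frac{220335}{\left(-201787\right) \left(- \frac{1}{142204}\right)} = - \frac{64061}{44019} - \frac{220335}{\frac{201787}{142204}} = - \frac{64061}{44019} - \frac{31332518340}{201787} = - \frac{1379239051485467}{8882461953}$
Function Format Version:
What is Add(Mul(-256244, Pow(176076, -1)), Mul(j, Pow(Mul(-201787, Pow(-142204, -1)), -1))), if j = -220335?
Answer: Rational(-1379239051485467, 8882461953) ≈ -1.5528e+5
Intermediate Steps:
Add(Mul(-256244, Pow(176076, -1)), Mul(j, Pow(Mul(-201787, Pow(-142204, -1)), -1))) = Add(Mul(-256244, Pow(176076, -1)), Mul(-220335, Pow(Mul(-201787, Pow(-142204, -1)), -1))) = Add(Mul(-256244, Rational(1, 176076)), Mul(-220335, Pow(Mul(-201787, Rational(-1, 142204)), -1))) = Add(Rational(-64061, 44019), Mul(-220335, Pow(Rational(201787, 142204), -1))) = Add(Rational(-64061, 44019), Mul(-220335, Rational(142204, 201787))) = Add(Rational(-64061, 44019), Rational(-31332518340, 201787)) = Rational(-1379239051485467, 8882461953)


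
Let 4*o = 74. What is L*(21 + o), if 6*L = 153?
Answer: 4029/4 ≈ 1007.3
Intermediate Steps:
o = 37/2 (o = (¼)*74 = 37/2 ≈ 18.500)
L = 51/2 (L = (⅙)*153 = 51/2 ≈ 25.500)
L*(21 + o) = 51*(21 + 37/2)/2 = (51/2)*(79/2) = 4029/4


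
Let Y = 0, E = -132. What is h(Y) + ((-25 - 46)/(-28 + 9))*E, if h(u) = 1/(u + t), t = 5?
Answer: -46841/95 ≈ -493.06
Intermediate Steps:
h(u) = 1/(5 + u) (h(u) = 1/(u + 5) = 1/(5 + u))
h(Y) + ((-25 - 46)/(-28 + 9))*E = 1/(5 + 0) + ((-25 - 46)/(-28 + 9))*(-132) = 1/5 - 71/(-19)*(-132) = 1/5 - 71*(-1/19)*(-132) = 1/5 + (71/19)*(-132) = 1/5 - 9372/19 = -46841/95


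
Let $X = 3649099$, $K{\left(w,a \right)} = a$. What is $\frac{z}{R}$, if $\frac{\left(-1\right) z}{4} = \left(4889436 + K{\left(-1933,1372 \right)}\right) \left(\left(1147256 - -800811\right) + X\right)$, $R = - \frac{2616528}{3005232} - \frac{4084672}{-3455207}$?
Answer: $- \frac{7895840667424769947730752}{22463480157} \approx -3.515 \cdot 10^{14}$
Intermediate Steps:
$R = \frac{67390440471}{216327055063}$ ($R = \left(-2616528\right) \frac{1}{3005232} - - \frac{4084672}{3455207} = - \frac{54511}{62609} + \frac{4084672}{3455207} = \frac{67390440471}{216327055063} \approx 0.31152$)
$z = -109498657000512$ ($z = - 4 \left(4889436 + 1372\right) \left(\left(1147256 - -800811\right) + 3649099\right) = - 4 \cdot 4890808 \left(\left(1147256 + 800811\right) + 3649099\right) = - 4 \cdot 4890808 \left(1948067 + 3649099\right) = - 4 \cdot 4890808 \cdot 5597166 = \left(-4\right) 27374664250128 = -109498657000512$)
$\frac{z}{R} = - \frac{109498657000512}{\frac{67390440471}{216327055063}} = \left(-109498657000512\right) \frac{216327055063}{67390440471} = - \frac{7895840667424769947730752}{22463480157}$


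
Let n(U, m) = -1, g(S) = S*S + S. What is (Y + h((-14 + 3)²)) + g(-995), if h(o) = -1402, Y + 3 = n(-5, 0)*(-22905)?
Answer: 1010530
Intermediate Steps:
g(S) = S + S² (g(S) = S² + S = S + S²)
Y = 22902 (Y = -3 - 1*(-22905) = -3 + 22905 = 22902)
(Y + h((-14 + 3)²)) + g(-995) = (22902 - 1402) - 995*(1 - 995) = 21500 - 995*(-994) = 21500 + 989030 = 1010530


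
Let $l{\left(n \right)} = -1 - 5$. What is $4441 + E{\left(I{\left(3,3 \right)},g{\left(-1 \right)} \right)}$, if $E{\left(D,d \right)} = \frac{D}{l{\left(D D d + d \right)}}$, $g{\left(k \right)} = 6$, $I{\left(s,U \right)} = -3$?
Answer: $\frac{8883}{2} \approx 4441.5$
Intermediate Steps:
$l{\left(n \right)} = -6$ ($l{\left(n \right)} = -1 - 5 = -6$)
$E{\left(D,d \right)} = - \frac{D}{6}$ ($E{\left(D,d \right)} = \frac{D}{-6} = D \left(- \frac{1}{6}\right) = - \frac{D}{6}$)
$4441 + E{\left(I{\left(3,3 \right)},g{\left(-1 \right)} \right)} = 4441 - - \frac{1}{2} = 4441 + \frac{1}{2} = \frac{8883}{2}$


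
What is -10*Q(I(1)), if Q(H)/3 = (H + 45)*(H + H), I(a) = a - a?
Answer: 0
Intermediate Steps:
I(a) = 0
Q(H) = 6*H*(45 + H) (Q(H) = 3*((H + 45)*(H + H)) = 3*((45 + H)*(2*H)) = 3*(2*H*(45 + H)) = 6*H*(45 + H))
-10*Q(I(1)) = -60*0*(45 + 0) = -60*0*45 = -10*0 = 0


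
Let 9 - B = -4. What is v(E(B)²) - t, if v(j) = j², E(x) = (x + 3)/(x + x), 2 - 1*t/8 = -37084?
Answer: -8473701872/28561 ≈ -2.9669e+5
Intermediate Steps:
t = 296688 (t = 16 - 8*(-37084) = 16 + 296672 = 296688)
B = 13 (B = 9 - 1*(-4) = 9 + 4 = 13)
E(x) = (3 + x)/(2*x) (E(x) = (3 + x)/((2*x)) = (3 + x)*(1/(2*x)) = (3 + x)/(2*x))
v(E(B)²) - t = (((½)*(3 + 13)/13)²)² - 1*296688 = (((½)*(1/13)*16)²)² - 296688 = ((8/13)²)² - 296688 = (64/169)² - 296688 = 4096/28561 - 296688 = -8473701872/28561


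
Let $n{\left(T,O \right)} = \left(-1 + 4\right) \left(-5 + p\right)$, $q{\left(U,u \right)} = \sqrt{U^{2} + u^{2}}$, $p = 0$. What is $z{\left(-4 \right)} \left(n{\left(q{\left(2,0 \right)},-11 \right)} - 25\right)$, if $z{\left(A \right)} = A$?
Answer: $160$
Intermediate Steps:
$n{\left(T,O \right)} = -15$ ($n{\left(T,O \right)} = \left(-1 + 4\right) \left(-5 + 0\right) = 3 \left(-5\right) = -15$)
$z{\left(-4 \right)} \left(n{\left(q{\left(2,0 \right)},-11 \right)} - 25\right) = - 4 \left(-15 - 25\right) = \left(-4\right) \left(-40\right) = 160$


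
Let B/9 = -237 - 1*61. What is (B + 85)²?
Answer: 6744409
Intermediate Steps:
B = -2682 (B = 9*(-237 - 1*61) = 9*(-237 - 61) = 9*(-298) = -2682)
(B + 85)² = (-2682 + 85)² = (-2597)² = 6744409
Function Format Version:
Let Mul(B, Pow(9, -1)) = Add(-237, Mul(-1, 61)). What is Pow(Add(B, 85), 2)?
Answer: 6744409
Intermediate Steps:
B = -2682 (B = Mul(9, Add(-237, Mul(-1, 61))) = Mul(9, Add(-237, -61)) = Mul(9, -298) = -2682)
Pow(Add(B, 85), 2) = Pow(Add(-2682, 85), 2) = Pow(-2597, 2) = 6744409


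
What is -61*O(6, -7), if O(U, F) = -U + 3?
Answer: 183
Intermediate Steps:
O(U, F) = 3 - U
-61*O(6, -7) = -61*(3 - 1*6) = -61*(3 - 6) = -61*(-3) = 183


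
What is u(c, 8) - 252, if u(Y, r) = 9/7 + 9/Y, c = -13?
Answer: -22878/91 ≈ -251.41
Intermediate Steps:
u(Y, r) = 9/7 + 9/Y (u(Y, r) = 9*(⅐) + 9/Y = 9/7 + 9/Y)
u(c, 8) - 252 = (9/7 + 9/(-13)) - 252 = (9/7 + 9*(-1/13)) - 252 = (9/7 - 9/13) - 252 = 54/91 - 252 = -22878/91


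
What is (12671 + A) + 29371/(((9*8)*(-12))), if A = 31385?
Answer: 38035013/864 ≈ 44022.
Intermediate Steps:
(12671 + A) + 29371/(((9*8)*(-12))) = (12671 + 31385) + 29371/(((9*8)*(-12))) = 44056 + 29371/((72*(-12))) = 44056 + 29371/(-864) = 44056 + 29371*(-1/864) = 44056 - 29371/864 = 38035013/864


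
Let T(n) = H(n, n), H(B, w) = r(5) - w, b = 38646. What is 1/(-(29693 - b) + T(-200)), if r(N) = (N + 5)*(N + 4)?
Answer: 1/9243 ≈ 0.00010819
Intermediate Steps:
r(N) = (4 + N)*(5 + N) (r(N) = (5 + N)*(4 + N) = (4 + N)*(5 + N))
H(B, w) = 90 - w (H(B, w) = (20 + 5² + 9*5) - w = (20 + 25 + 45) - w = 90 - w)
T(n) = 90 - n
1/(-(29693 - b) + T(-200)) = 1/(-(29693 - 1*38646) + (90 - 1*(-200))) = 1/(-(29693 - 38646) + (90 + 200)) = 1/(-1*(-8953) + 290) = 1/(8953 + 290) = 1/9243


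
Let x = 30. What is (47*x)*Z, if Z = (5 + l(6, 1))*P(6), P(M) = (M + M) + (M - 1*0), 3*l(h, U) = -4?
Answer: 93060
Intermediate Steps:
l(h, U) = -4/3 (l(h, U) = (1/3)*(-4) = -4/3)
P(M) = 3*M (P(M) = 2*M + (M + 0) = 2*M + M = 3*M)
Z = 66 (Z = (5 - 4/3)*(3*6) = (11/3)*18 = 66)
(47*x)*Z = (47*30)*66 = 1410*66 = 93060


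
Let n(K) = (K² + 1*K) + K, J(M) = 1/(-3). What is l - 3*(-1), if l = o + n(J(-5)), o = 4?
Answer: 58/9 ≈ 6.4444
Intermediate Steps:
J(M) = -⅓
n(K) = K² + 2*K (n(K) = (K² + K) + K = (K + K²) + K = K² + 2*K)
l = 31/9 (l = 4 - (2 - ⅓)/3 = 4 - ⅓*5/3 = 4 - 5/9 = 31/9 ≈ 3.4444)
l - 3*(-1) = 31/9 - 3*(-1) = 31/9 + 3 = 58/9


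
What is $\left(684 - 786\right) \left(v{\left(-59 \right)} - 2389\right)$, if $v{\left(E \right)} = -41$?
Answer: $247860$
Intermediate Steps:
$\left(684 - 786\right) \left(v{\left(-59 \right)} - 2389\right) = \left(684 - 786\right) \left(-41 - 2389\right) = \left(-102\right) \left(-2430\right) = 247860$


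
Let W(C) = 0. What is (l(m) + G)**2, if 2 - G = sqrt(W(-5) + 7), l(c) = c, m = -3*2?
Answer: (4 + sqrt(7))**2 ≈ 44.166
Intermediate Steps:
m = -6
G = 2 - sqrt(7) (G = 2 - sqrt(0 + 7) = 2 - sqrt(7) ≈ -0.64575)
(l(m) + G)**2 = (-6 + (2 - sqrt(7)))**2 = (-4 - sqrt(7))**2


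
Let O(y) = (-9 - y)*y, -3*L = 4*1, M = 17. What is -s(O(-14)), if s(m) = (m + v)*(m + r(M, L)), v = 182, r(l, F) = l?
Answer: 5936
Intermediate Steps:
L = -4/3 ≈ -1.3333
O(y) = y*(-9 - y)
s(m) = (17 + m)*(182 + m) (s(m) = (m + 182)*(m + 17) = (182 + m)*(17 + m) = (17 + m)*(182 + m))
-s(O(-14)) = -(3094 + (-1*(-14)*(9 - 14))² + 199*(-1*(-14)*(9 - 14))) = -(3094 + (-1*(-14)*(-5))² + 199*(-1*(-14)*(-5))) = -(3094 + (-70)² + 199*(-70)) = -(3094 + 4900 - 13930) = -1*(-5936) = 5936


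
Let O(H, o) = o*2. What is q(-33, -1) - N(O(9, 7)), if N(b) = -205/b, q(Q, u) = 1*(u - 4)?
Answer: 135/14 ≈ 9.6429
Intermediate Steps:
O(H, o) = 2*o
q(Q, u) = -4 + u (q(Q, u) = 1*(-4 + u) = -4 + u)
q(-33, -1) - N(O(9, 7)) = (-4 - 1) - (-205)/(2*7) = -5 - (-205)/14 = -5 - 1*(-205/14) = -5 + 205/14 = 135/14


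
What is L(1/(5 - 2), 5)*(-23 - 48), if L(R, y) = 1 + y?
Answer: -426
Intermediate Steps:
L(1/(5 - 2), 5)*(-23 - 48) = (1 + 5)*(-23 - 48) = 6*(-71) = -426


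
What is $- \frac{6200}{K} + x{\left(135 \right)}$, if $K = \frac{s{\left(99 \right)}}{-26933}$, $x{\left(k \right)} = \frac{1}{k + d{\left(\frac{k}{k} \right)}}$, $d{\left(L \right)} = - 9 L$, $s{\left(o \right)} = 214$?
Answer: $\frac{10520029907}{13482} \approx 7.803 \cdot 10^{5}$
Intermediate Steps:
$x{\left(k \right)} = \frac{1}{-9 + k}$ ($x{\left(k \right)} = \frac{1}{k - 9 \frac{k}{k}} = \frac{1}{k - 9} = \frac{1}{-9 + k}$)
$K = - \frac{214}{26933}$ ($K = \frac{214}{-26933} = 214 \left(- \frac{1}{26933}\right) = - \frac{214}{26933} \approx -0.0079456$)
$- \frac{6200}{K} + x{\left(135 \right)} = - \frac{6200}{- \frac{214}{26933}} + \frac{1}{-9 + 135} = \left(-6200\right) \left(- \frac{26933}{214}\right) + \frac{1}{126} = \frac{83492300}{107} + \frac{1}{126} = \frac{10520029907}{13482}$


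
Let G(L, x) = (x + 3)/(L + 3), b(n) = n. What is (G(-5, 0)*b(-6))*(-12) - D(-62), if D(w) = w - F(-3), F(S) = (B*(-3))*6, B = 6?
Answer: -154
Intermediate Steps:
G(L, x) = (3 + x)/(3 + L)
F(S) = -108 (F(S) = (6*(-3))*6 = -18*6 = -108)
D(w) = 108 + w (D(w) = w - 1*(-108) = w + 108 = 108 + w)
(G(-5, 0)*b(-6))*(-12) - D(-62) = (((3 + 0)/(3 - 5))*(-6))*(-12) - (108 - 62) = ((3/(-2))*(-6))*(-12) - 1*46 = (-1/2*3*(-6))*(-12) - 46 = -3/2*(-6)*(-12) - 46 = 9*(-12) - 46 = -108 - 46 = -154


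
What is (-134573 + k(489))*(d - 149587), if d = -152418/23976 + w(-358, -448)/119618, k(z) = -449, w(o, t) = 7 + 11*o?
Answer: 2413675963705032463/119498382 ≈ 2.0198e+10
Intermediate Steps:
d = -1527182165/238996764 (d = -152418/23976 + (7 + 11*(-358))/119618 = -152418*1/23976 + (7 - 3938)*(1/119618) = -25403/3996 - 3931*1/119618 = -25403/3996 - 3931/119618 = -1527182165/238996764 ≈ -6.3900)
(-134573 + k(489))*(d - 149587) = (-134573 - 449)*(-1527182165/238996764 - 149587) = -135022*(-35752336118633/238996764) = 2413675963705032463/119498382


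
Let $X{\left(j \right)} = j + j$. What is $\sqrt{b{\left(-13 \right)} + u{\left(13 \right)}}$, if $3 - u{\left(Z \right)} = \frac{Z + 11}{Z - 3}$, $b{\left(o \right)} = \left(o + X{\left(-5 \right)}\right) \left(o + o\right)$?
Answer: $\frac{\sqrt{14965}}{5} \approx 24.466$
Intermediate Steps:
$X{\left(j \right)} = 2 j$
$b{\left(o \right)} = 2 o \left(-10 + o\right)$ ($b{\left(o \right)} = \left(o + 2 \left(-5\right)\right) \left(o + o\right) = \left(o - 10\right) 2 o = \left(-10 + o\right) 2 o = 2 o \left(-10 + o\right)$)
$u{\left(Z \right)} = 3 - \frac{11 + Z}{-3 + Z}$ ($u{\left(Z \right)} = 3 - \frac{Z + 11}{Z - 3} = 3 - \frac{11 + Z}{-3 + Z}$)
$\sqrt{b{\left(-13 \right)} + u{\left(13 \right)}} = \sqrt{2 \left(-13\right) \left(-10 - 13\right) + \frac{2 \left(-10 + 13\right)}{-3 + 13}} = \sqrt{2 \left(-13\right) \left(-23\right) + 2 \cdot \frac{1}{10} \cdot 3} = \sqrt{598 + 2 \cdot \frac{1}{10} \cdot 3} = \sqrt{598 + \frac{3}{5}} = \sqrt{\frac{2993}{5}} = \frac{\sqrt{14965}}{5}$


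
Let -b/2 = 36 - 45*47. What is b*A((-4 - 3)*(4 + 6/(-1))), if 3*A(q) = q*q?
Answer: 271656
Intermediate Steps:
A(q) = q²/3 (A(q) = (q*q)/3 = q²/3)
b = 4158 (b = -2*(36 - 45*47) = -2*(36 - 2115) = -2*(-2079) = 4158)
b*A((-4 - 3)*(4 + 6/(-1))) = 4158*(((-4 - 3)*(4 + 6/(-1)))²/3) = 4158*((-7*(4 + 6*(-1)))²/3) = 4158*((-7*(4 - 6))²/3) = 4158*((-7*(-2))²/3) = 4158*((⅓)*14²) = 4158*((⅓)*196) = 4158*(196/3) = 271656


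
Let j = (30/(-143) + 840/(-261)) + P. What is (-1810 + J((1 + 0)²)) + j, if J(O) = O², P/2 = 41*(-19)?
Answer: -41931497/12441 ≈ -3370.4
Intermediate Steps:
P = -1558 (P = 2*(41*(-19)) = 2*(-779) = -1558)
j = -19425728/12441 (j = (30/(-143) + 840/(-261)) - 1558 = (30*(-1/143) + 840*(-1/261)) - 1558 = (-30/143 - 280/87) - 1558 = -42650/12441 - 1558 = -19425728/12441 ≈ -1561.4)
(-1810 + J((1 + 0)²)) + j = (-1810 + ((1 + 0)²)²) - 19425728/12441 = (-1810 + (1²)²) - 19425728/12441 = (-1810 + 1²) - 19425728/12441 = (-1810 + 1) - 19425728/12441 = -1809 - 19425728/12441 = -41931497/12441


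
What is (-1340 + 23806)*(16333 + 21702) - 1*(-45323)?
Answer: 854539633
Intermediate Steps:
(-1340 + 23806)*(16333 + 21702) - 1*(-45323) = 22466*38035 + 45323 = 854494310 + 45323 = 854539633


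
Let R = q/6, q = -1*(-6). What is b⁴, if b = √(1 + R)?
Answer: 4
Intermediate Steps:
q = 6
R = 1 (R = 6/6 = 6*(⅙) = 1)
b = √2 (b = √(1 + 1) = √2 ≈ 1.4142)
b⁴ = (√2)⁴ = 4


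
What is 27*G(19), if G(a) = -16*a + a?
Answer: -7695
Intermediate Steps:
G(a) = -15*a
27*G(19) = 27*(-15*19) = 27*(-285) = -7695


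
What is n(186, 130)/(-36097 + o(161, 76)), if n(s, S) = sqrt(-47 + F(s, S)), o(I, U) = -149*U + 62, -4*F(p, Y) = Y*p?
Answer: -2*I*sqrt(1523)/47359 ≈ -0.0016481*I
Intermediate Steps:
F(p, Y) = -Y*p/4
o(I, U) = 62 - 149*U
n(s, S) = sqrt(-47 - S*s/4)
n(186, 130)/(-36097 + o(161, 76)) = (sqrt(-188 - 1*130*186)/2)/(-36097 + (62 - 149*76)) = (sqrt(-188 - 24180)/2)/(-36097 + (62 - 11324)) = (sqrt(-24368)/2)/(-36097 - 11262) = ((4*I*sqrt(1523))/2)/(-47359) = (2*I*sqrt(1523))*(-1/47359) = -2*I*sqrt(1523)/47359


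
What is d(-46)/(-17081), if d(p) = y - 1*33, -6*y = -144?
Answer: 9/17081 ≈ 0.00052690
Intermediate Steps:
y = 24 (y = -⅙*(-144) = 24)
d(p) = -9 (d(p) = 24 - 1*33 = 24 - 33 = -9)
d(-46)/(-17081) = -9/(-17081) = -9*(-1/17081) = 9/17081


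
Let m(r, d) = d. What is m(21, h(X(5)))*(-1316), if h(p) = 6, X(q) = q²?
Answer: -7896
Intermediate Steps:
m(21, h(X(5)))*(-1316) = 6*(-1316) = -7896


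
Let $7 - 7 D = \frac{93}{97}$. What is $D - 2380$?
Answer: $- \frac{1615434}{679} \approx -2379.1$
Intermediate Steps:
$D = \frac{586}{679}$ ($D = 1 - \frac{93 \cdot \frac{1}{97}}{7} = 1 - \frac{93}{679} = \frac{586}{679} \approx 0.86303$)
$D - 2380 = \frac{586}{679} - 2380 = - \frac{1615434}{679}$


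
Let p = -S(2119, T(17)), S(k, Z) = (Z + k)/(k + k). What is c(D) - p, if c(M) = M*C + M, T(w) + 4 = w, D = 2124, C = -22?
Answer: -7270370/163 ≈ -44604.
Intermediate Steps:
T(w) = -4 + w
c(M) = -21*M (c(M) = M*(-22) + M = -22*M + M = -21*M)
S(k, Z) = (Z + k)/(2*k) (S(k, Z) = (Z + k)/((2*k)) = (Z + k)*(1/(2*k)) = (Z + k)/(2*k))
p = -82/163 (p = -((-4 + 17) + 2119)/(2*2119) = -(13 + 2119)/(2*2119) = -2132/(2*2119) = -1*82/163 = -82/163 ≈ -0.50307)
c(D) - p = -21*2124 - 1*(-82/163) = -44604 + 82/163 = -7270370/163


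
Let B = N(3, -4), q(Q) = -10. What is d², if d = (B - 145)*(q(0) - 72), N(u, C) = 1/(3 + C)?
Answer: 143328784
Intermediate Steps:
B = -1 (B = 1/(3 - 4) = 1/(-1) = -1)
d = 11972 (d = (-1 - 145)*(-10 - 72) = -146*(-82) = 11972)
d² = 11972² = 143328784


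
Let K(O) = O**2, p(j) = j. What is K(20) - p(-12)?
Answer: 412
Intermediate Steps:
K(20) - p(-12) = 20**2 - 1*(-12) = 400 + 12 = 412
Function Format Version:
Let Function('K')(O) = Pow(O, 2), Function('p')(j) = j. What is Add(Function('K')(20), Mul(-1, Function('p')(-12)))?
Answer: 412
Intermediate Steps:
Add(Function('K')(20), Mul(-1, Function('p')(-12))) = Add(Pow(20, 2), Mul(-1, -12)) = Add(400, 12) = 412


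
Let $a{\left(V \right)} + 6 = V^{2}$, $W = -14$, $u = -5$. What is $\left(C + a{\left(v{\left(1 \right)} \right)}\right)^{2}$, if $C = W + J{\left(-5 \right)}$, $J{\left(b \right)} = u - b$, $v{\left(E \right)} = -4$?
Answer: $16$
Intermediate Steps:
$a{\left(V \right)} = -6 + V^{2}$
$J{\left(b \right)} = -5 - b$
$C = -14$ ($C = -14 - 0 = -14 + \left(-5 + 5\right) = -14 + 0 = -14$)
$\left(C + a{\left(v{\left(1 \right)} \right)}\right)^{2} = \left(-14 - \left(6 - \left(-4\right)^{2}\right)\right)^{2} = \left(-14 + \left(-6 + 16\right)\right)^{2} = \left(-14 + 10\right)^{2} = \left(-4\right)^{2} = 16$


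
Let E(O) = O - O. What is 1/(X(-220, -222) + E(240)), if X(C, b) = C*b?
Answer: 1/48840 ≈ 2.0475e-5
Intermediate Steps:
E(O) = 0
1/(X(-220, -222) + E(240)) = 1/(-220*(-222) + 0) = 1/(48840 + 0) = 1/48840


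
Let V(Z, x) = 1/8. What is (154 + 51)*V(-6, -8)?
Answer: 205/8 ≈ 25.625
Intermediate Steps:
V(Z, x) = ⅛
(154 + 51)*V(-6, -8) = (154 + 51)*(⅛) = 205*(⅛) = 205/8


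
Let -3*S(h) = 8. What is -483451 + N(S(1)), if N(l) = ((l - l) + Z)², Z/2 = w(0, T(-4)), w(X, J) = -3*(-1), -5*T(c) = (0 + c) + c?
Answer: -483415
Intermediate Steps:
T(c) = -2*c/5 (T(c) = -((0 + c) + c)/5 = -(c + c)/5 = -2*c/5)
S(h) = -8/3 (S(h) = -⅓*8 = -8/3)
w(X, J) = 3
Z = 6 (Z = 2*3 = 6)
N(l) = 36 (N(l) = ((l - l) + 6)² = (0 + 6)² = 6² = 36)
-483451 + N(S(1)) = -483451 + 36 = -483415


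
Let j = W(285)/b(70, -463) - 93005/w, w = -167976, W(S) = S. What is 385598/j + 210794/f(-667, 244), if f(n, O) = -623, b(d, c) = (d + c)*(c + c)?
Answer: 2446307197728946462/3519333930875 ≈ 6.9511e+5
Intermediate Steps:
b(d, c) = 2*c*(c + d) (b(d, c) = (c + d)*(2*c) = 2*c*(c + d))
j = 5649011125/10188248328 (j = 285/((2*(-463)*(-463 + 70))) - 93005/(-167976) = 285/((2*(-463)*(-393))) - 93005*(-1/167976) = 285/363918 + 93005/167976 = 285*(1/363918) + 93005/167976 = 95/121306 + 93005/167976 = 5649011125/10188248328 ≈ 0.55446)
385598/j + 210794/f(-667, 244) = 385598/(5649011125/10188248328) + 210794/(-623) = 385598*(10188248328/5649011125) + 210794*(-1/623) = 3928568178780144/5649011125 - 210794/623 = 2446307197728946462/3519333930875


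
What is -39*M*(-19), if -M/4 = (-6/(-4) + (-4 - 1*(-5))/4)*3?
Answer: -15561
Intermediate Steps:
M = -21 (M = -4*(-6/(-4) + (-4 - 1*(-5))/4)*3 = -4*(-6*(-¼) + (-4 + 5)*(¼))*3 = -4*(3/2 + 1*(¼))*3 = -4*(3/2 + ¼)*3 = -7*3 = -4*21/4 = -21)
-39*M*(-19) = -39*(-21)*(-19) = 819*(-19) = -15561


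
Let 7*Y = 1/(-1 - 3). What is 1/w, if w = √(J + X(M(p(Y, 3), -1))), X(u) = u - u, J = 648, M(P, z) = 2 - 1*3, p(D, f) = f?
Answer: √2/36 ≈ 0.039284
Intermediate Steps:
Y = -1/28 (Y = 1/(7*(-1 - 3)) = (⅐)/(-4) = (⅐)*(-¼) = -1/28 ≈ -0.035714)
M(P, z) = -1 (M(P, z) = 2 - 3 = -1)
X(u) = 0
w = 18*√2 (w = √(648 + 0) = √648 = 18*√2 ≈ 25.456)
1/w = 1/(18*√2) = √2/36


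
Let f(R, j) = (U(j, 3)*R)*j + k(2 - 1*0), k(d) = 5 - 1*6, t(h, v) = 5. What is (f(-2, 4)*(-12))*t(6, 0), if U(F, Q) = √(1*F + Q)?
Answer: 60 + 480*√7 ≈ 1330.0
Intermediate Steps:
U(F, Q) = √(F + Q)
k(d) = -1 (k(d) = 5 - 6 = -1)
f(R, j) = -1 + R*j*√(3 + j) (f(R, j) = (√(j + 3)*R)*j - 1 = (√(3 + j)*R)*j - 1 = (R*√(3 + j))*j - 1 = R*j*√(3 + j) - 1 = -1 + R*j*√(3 + j))
(f(-2, 4)*(-12))*t(6, 0) = ((-1 - 2*4*√(3 + 4))*(-12))*5 = ((-1 - 2*4*√7)*(-12))*5 = ((-1 - 8*√7)*(-12))*5 = (12 + 96*√7)*5 = 60 + 480*√7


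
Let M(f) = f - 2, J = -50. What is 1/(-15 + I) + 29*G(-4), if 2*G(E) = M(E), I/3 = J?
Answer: -14356/165 ≈ -87.006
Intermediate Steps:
M(f) = -2 + f
I = -150 (I = 3*(-50) = -150)
G(E) = -1 + E/2 (G(E) = (-2 + E)/2 = -1 + E/2)
1/(-15 + I) + 29*G(-4) = 1/(-15 - 150) + 29*(-1 + (1/2)*(-4)) = 1/(-165) + 29*(-1 - 2) = -1/165 + 29*(-3) = -1/165 - 87 = -14356/165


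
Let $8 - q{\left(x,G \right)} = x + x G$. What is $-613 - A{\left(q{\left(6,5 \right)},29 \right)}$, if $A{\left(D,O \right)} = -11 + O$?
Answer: $-631$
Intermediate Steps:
$q{\left(x,G \right)} = 8 - x - G x$ ($q{\left(x,G \right)} = 8 - \left(x + x G\right) = 8 - \left(x + G x\right) = 8 - x - G x$)
$-613 - A{\left(q{\left(6,5 \right)},29 \right)} = -613 - \left(-11 + 29\right) = -613 - 18 = -631$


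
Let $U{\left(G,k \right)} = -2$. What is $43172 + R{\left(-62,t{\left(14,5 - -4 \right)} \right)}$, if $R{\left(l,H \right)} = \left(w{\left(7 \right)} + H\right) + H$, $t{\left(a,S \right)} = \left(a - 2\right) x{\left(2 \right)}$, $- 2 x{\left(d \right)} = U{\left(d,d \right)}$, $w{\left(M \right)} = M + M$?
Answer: $43210$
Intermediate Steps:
$w{\left(M \right)} = 2 M$
$x{\left(d \right)} = 1$ ($x{\left(d \right)} = \left(- \frac{1}{2}\right) \left(-2\right) = 1$)
$t{\left(a,S \right)} = -2 + a$ ($t{\left(a,S \right)} = \left(a - 2\right) 1 = \left(-2 + a\right) 1 = -2 + a$)
$R{\left(l,H \right)} = 14 + 2 H$ ($R{\left(l,H \right)} = \left(2 \cdot 7 + H\right) + H = \left(14 + H\right) + H = 14 + 2 H$)
$43172 + R{\left(-62,t{\left(14,5 - -4 \right)} \right)} = 43172 + \left(14 + 2 \left(-2 + 14\right)\right) = 43172 + \left(14 + 2 \cdot 12\right) = 43172 + \left(14 + 24\right) = 43172 + 38 = 43210$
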